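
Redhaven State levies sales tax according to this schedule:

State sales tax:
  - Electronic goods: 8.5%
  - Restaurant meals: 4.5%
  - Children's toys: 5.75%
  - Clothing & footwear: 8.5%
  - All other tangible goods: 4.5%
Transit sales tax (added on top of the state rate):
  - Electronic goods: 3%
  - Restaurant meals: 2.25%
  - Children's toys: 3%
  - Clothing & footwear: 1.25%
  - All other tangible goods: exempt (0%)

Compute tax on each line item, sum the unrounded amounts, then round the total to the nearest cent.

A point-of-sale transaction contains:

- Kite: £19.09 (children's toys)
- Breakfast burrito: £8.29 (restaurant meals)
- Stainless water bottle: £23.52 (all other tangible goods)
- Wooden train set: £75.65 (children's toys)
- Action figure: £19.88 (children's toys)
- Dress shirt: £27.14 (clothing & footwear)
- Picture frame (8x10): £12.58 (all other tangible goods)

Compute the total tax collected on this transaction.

£14.86

Kite £19.09: children's toys → 5.75% + 3% transit = 8.75% → £1.670375
Breakfast burrito £8.29: restaurant meals → 4.5% + 2.25% transit = 6.75% → £0.559575
Stainless water bottle £23.52: all other tangible goods → 4.5% + 0% transit = 4.5% → £1.0584
Wooden train set £75.65: children's toys → 5.75% + 3% transit = 8.75% → £6.619375
Action figure £19.88: children's toys → 5.75% + 3% transit = 8.75% → £1.7395
Dress shirt £27.14: clothing & footwear → 8.5% + 1.25% transit = 9.75% → £2.64615
Picture frame (8x10) £12.58: all other tangible goods → 4.5% + 0% transit = 4.5% → £0.5661
Unrounded tax sum = £14.859475 → £14.86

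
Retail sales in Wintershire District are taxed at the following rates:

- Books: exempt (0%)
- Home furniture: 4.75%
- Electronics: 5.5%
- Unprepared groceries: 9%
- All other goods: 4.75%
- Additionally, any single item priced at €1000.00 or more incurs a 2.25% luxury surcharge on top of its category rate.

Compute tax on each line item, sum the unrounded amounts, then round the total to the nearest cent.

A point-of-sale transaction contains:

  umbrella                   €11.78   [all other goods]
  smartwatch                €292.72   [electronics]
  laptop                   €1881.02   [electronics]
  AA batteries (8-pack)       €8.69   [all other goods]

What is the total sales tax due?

€162.85

Umbrella €11.78: all other goods → 4.75% → €0.55955
Smartwatch €292.72: electronics → 5.5% → €16.0996
Laptop €1881.02: electronics → 5.5% + 2.25% surcharge = 7.75% → €145.77905
AA batteries (8-pack) €8.69: all other goods → 4.75% → €0.412775
Unrounded tax sum = €162.850975 → €162.85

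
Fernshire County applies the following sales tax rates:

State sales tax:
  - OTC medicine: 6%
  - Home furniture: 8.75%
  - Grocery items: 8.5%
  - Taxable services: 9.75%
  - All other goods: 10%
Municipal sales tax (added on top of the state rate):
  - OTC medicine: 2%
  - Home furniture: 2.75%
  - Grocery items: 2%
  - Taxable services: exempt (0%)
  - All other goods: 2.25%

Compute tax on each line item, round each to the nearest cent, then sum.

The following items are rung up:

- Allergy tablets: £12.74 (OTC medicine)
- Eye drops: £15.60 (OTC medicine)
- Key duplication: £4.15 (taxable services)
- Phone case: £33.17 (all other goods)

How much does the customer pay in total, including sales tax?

£72.39

Allergy tablets £12.74: OTC medicine → 6% + 2% municipal = 8% → £1.02
Eye drops £15.60: OTC medicine → 6% + 2% municipal = 8% → £1.25
Key duplication £4.15: taxable services → 9.75% + 0% municipal = 9.75% → £0.40
Phone case £33.17: all other goods → 10% + 2.25% municipal = 12.25% → £4.06
Subtotal = £65.66; tax = £6.73; total due = £72.39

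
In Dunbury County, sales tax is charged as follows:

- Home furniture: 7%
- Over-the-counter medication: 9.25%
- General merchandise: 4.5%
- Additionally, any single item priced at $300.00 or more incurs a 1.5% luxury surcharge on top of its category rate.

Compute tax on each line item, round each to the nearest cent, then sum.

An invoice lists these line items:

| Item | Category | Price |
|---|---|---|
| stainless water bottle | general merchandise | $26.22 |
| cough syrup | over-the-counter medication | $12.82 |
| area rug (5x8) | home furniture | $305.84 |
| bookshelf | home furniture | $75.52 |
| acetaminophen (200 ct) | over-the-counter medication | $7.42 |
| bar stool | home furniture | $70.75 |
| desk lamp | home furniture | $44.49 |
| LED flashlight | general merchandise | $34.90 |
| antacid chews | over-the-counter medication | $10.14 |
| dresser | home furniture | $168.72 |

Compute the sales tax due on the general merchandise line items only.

$2.75

Stainless water bottle $26.22: general merchandise → 4.5% → $1.18
LED flashlight $34.90: general merchandise → 4.5% → $1.57
Tax on general merchandise = $1.18 + $1.57 = $2.75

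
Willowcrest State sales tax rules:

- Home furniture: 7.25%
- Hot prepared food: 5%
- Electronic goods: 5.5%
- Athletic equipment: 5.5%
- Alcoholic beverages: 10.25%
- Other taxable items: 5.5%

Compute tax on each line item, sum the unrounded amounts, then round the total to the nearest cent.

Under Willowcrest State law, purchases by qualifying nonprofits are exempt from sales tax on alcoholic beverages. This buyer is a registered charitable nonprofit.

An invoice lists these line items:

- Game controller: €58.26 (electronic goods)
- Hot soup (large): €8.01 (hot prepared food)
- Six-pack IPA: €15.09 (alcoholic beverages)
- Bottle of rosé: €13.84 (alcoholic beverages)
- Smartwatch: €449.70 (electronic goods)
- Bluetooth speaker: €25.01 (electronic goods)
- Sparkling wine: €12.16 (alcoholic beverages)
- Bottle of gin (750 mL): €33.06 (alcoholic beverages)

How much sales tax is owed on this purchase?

Game controller €58.26: electronic goods → 5.5% → €3.2043
Hot soup (large) €8.01: hot prepared food → 5% → €0.4005
Six-pack IPA €15.09: alcoholic beverages, buyer-exempt → 0% → €0.00
Bottle of rosé €13.84: alcoholic beverages, buyer-exempt → 0% → €0.00
Smartwatch €449.70: electronic goods → 5.5% → €24.7335
Bluetooth speaker €25.01: electronic goods → 5.5% → €1.37555
Sparkling wine €12.16: alcoholic beverages, buyer-exempt → 0% → €0.00
Bottle of gin (750 mL) €33.06: alcoholic beverages, buyer-exempt → 0% → €0.00
Unrounded tax sum = €29.71385 → €29.71

€29.71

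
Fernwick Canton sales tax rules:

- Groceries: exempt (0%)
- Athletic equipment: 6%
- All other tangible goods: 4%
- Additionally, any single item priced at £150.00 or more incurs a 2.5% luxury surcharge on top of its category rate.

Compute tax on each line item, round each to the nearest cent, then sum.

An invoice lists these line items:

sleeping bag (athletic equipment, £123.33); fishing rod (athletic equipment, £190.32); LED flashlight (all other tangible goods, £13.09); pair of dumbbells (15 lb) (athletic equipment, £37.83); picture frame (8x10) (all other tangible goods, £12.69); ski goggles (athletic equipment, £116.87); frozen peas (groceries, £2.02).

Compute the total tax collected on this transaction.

£33.89

Sleeping bag £123.33: athletic equipment → 6% → £7.40
Fishing rod £190.32: athletic equipment → 6% + 2.5% surcharge = 8.5% → £16.18
LED flashlight £13.09: all other tangible goods → 4% → £0.52
Pair of dumbbells (15 lb) £37.83: athletic equipment → 6% → £2.27
Picture frame (8x10) £12.69: all other tangible goods → 4% → £0.51
Ski goggles £116.87: athletic equipment → 6% → £7.01
Frozen peas £2.02: groceries → 0% → £0.00
Total tax = £7.40 + £16.18 + £0.52 + £2.27 + £0.51 + £7.01 = £33.89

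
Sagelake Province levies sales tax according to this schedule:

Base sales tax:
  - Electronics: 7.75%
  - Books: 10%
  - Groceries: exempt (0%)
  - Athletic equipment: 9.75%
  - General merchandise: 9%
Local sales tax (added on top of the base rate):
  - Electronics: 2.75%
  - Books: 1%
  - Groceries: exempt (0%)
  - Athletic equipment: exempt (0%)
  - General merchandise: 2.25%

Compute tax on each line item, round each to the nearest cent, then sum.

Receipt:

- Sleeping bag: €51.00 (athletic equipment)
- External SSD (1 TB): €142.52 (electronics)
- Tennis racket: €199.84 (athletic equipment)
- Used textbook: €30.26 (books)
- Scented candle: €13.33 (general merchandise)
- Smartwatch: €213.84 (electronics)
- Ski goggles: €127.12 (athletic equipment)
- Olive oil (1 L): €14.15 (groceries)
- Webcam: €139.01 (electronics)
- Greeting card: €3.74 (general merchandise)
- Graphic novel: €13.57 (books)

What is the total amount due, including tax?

Sleeping bag €51.00: athletic equipment → 9.75% + 0% local = 9.75% → €4.97
External SSD (1 TB) €142.52: electronics → 7.75% + 2.75% local = 10.5% → €14.96
Tennis racket €199.84: athletic equipment → 9.75% + 0% local = 9.75% → €19.48
Used textbook €30.26: books → 10% + 1% local = 11% → €3.33
Scented candle €13.33: general merchandise → 9% + 2.25% local = 11.25% → €1.50
Smartwatch €213.84: electronics → 7.75% + 2.75% local = 10.5% → €22.45
Ski goggles €127.12: athletic equipment → 9.75% + 0% local = 9.75% → €12.39
Olive oil (1 L) €14.15: groceries → 0% + 0% local = 0% → €0.00
Webcam €139.01: electronics → 7.75% + 2.75% local = 10.5% → €14.60
Greeting card €3.74: general merchandise → 9% + 2.25% local = 11.25% → €0.42
Graphic novel €13.57: books → 10% + 1% local = 11% → €1.49
Subtotal = €948.38; tax = €95.59; total due = €1043.97

€1043.97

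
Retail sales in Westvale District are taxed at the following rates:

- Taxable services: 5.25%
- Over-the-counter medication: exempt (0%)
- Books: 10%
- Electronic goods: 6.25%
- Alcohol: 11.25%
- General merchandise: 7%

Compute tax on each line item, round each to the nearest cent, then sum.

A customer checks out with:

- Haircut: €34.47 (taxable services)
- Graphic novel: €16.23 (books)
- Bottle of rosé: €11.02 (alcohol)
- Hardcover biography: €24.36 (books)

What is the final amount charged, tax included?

€93.19

Haircut €34.47: taxable services → 5.25% → €1.81
Graphic novel €16.23: books → 10% → €1.62
Bottle of rosé €11.02: alcohol → 11.25% → €1.24
Hardcover biography €24.36: books → 10% → €2.44
Subtotal = €86.08; tax = €7.11; total due = €93.19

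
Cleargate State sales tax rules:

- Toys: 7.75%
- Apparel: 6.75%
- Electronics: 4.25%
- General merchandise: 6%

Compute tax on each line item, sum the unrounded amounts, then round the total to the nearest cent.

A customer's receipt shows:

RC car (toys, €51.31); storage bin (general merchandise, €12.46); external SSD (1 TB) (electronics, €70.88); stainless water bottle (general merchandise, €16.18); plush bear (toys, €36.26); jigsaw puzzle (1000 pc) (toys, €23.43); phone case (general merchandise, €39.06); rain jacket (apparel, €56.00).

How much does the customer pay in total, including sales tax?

€325.04

RC car €51.31: toys → 7.75% → €3.976525
Storage bin €12.46: general merchandise → 6% → €0.7476
External SSD (1 TB) €70.88: electronics → 4.25% → €3.0124
Stainless water bottle €16.18: general merchandise → 6% → €0.9708
Plush bear €36.26: toys → 7.75% → €2.81015
Jigsaw puzzle (1000 pc) €23.43: toys → 7.75% → €1.815825
Phone case €39.06: general merchandise → 6% → €2.3436
Rain jacket €56.00: apparel → 6.75% → €3.78
Subtotal = €305.58; unrounded tax = €19.4569 → €19.46; total due = €325.04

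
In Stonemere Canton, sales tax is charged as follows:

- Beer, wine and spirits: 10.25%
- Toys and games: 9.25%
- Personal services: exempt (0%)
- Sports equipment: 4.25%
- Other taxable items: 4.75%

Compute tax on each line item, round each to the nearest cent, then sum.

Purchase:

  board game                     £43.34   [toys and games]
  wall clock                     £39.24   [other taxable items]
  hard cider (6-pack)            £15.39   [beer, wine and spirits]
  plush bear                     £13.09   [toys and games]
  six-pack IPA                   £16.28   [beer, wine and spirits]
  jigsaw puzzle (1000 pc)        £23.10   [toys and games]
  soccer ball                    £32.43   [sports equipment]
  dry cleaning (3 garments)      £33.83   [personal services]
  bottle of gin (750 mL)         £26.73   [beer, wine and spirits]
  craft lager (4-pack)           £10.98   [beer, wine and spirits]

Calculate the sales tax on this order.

Board game £43.34: toys and games → 9.25% → £4.01
Wall clock £39.24: other taxable items → 4.75% → £1.86
Hard cider (6-pack) £15.39: beer, wine and spirits → 10.25% → £1.58
Plush bear £13.09: toys and games → 9.25% → £1.21
Six-pack IPA £16.28: beer, wine and spirits → 10.25% → £1.67
Jigsaw puzzle (1000 pc) £23.10: toys and games → 9.25% → £2.14
Soccer ball £32.43: sports equipment → 4.25% → £1.38
Dry cleaning (3 garments) £33.83: personal services → 0% → £0.00
Bottle of gin (750 mL) £26.73: beer, wine and spirits → 10.25% → £2.74
Craft lager (4-pack) £10.98: beer, wine and spirits → 10.25% → £1.13
Total tax = £4.01 + £1.86 + £1.58 + £1.21 + £1.67 + £2.14 + £1.38 + £2.74 + £1.13 = £17.72

£17.72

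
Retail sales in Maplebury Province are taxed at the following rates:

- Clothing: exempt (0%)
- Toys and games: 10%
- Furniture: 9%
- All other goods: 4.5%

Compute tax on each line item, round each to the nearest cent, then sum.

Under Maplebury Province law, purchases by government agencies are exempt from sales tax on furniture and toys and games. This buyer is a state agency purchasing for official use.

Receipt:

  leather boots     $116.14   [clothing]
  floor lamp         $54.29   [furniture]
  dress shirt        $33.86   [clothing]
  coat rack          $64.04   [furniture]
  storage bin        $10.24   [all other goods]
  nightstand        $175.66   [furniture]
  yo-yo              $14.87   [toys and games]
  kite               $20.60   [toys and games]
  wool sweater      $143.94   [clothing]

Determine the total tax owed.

$0.46

Leather boots $116.14: clothing → 0% → $0.00
Floor lamp $54.29: furniture, buyer-exempt → 0% → $0.00
Dress shirt $33.86: clothing → 0% → $0.00
Coat rack $64.04: furniture, buyer-exempt → 0% → $0.00
Storage bin $10.24: all other goods → 4.5% → $0.46
Nightstand $175.66: furniture, buyer-exempt → 0% → $0.00
Yo-yo $14.87: toys and games, buyer-exempt → 0% → $0.00
Kite $20.60: toys and games, buyer-exempt → 0% → $0.00
Wool sweater $143.94: clothing → 0% → $0.00
Total tax = $0.46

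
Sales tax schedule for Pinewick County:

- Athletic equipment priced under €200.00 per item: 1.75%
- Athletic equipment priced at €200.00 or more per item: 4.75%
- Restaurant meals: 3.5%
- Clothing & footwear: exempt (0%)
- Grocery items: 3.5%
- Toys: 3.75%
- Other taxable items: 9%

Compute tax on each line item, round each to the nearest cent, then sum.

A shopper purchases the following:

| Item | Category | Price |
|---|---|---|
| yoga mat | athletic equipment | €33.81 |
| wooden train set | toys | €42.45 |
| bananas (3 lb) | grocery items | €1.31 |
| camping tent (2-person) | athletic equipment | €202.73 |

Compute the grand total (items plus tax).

€292.16

Yoga mat €33.81: athletic equipment, under €200.00 → 1.75% → €0.59
Wooden train set €42.45: toys → 3.75% → €1.59
Bananas (3 lb) €1.31: grocery items → 3.5% → €0.05
Camping tent (2-person) €202.73: athletic equipment, €200.00 or more → 4.75% → €9.63
Subtotal = €280.30; tax = €11.86; total due = €292.16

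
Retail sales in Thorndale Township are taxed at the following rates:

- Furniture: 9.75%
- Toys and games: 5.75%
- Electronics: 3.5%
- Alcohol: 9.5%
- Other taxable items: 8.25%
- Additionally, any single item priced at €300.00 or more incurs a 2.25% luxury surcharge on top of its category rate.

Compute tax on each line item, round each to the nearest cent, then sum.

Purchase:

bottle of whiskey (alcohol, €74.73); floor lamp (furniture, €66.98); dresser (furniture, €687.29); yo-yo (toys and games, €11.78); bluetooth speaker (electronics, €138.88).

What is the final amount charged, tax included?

€1081.30

Bottle of whiskey €74.73: alcohol → 9.5% → €7.10
Floor lamp €66.98: furniture → 9.75% → €6.53
Dresser €687.29: furniture → 9.75% + 2.25% surcharge = 12% → €82.47
Yo-yo €11.78: toys and games → 5.75% → €0.68
Bluetooth speaker €138.88: electronics → 3.5% → €4.86
Subtotal = €979.66; tax = €101.64; total due = €1081.30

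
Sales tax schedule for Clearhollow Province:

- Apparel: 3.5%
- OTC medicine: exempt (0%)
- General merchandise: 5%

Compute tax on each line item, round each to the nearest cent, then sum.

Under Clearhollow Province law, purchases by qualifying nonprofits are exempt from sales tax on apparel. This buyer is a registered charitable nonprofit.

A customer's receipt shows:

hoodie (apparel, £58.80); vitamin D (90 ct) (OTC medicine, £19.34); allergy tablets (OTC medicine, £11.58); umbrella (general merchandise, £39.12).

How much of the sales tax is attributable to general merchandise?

Umbrella £39.12: general merchandise → 5% → £1.96
Tax on general merchandise = £1.96

£1.96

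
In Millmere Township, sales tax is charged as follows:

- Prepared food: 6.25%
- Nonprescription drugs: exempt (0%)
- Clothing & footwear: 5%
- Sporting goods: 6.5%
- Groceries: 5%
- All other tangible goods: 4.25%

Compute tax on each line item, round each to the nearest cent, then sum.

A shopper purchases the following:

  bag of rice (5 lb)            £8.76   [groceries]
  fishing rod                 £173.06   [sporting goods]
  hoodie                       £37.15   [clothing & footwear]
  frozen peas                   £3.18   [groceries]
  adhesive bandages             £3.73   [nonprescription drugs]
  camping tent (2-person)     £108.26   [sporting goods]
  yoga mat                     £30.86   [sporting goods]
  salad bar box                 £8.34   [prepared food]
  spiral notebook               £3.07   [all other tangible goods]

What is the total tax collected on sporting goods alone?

£20.30

Fishing rod £173.06: sporting goods → 6.5% → £11.25
Camping tent (2-person) £108.26: sporting goods → 6.5% → £7.04
Yoga mat £30.86: sporting goods → 6.5% → £2.01
Tax on sporting goods = £11.25 + £7.04 + £2.01 = £20.30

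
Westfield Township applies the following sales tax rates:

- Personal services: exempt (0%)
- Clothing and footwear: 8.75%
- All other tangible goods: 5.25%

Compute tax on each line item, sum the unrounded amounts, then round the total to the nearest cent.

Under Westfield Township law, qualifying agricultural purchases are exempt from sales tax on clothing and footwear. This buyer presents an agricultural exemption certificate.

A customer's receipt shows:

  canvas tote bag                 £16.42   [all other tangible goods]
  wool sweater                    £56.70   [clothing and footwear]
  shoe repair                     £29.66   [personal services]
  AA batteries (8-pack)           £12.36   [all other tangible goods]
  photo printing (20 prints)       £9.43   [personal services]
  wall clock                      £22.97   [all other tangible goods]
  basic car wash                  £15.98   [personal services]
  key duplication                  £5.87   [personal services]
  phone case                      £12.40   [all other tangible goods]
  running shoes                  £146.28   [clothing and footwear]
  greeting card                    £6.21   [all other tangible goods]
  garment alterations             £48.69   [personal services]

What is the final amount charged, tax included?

£386.66

Canvas tote bag £16.42: all other tangible goods → 5.25% → £0.86205
Wool sweater £56.70: clothing and footwear, buyer-exempt → 0% → £0.00
Shoe repair £29.66: personal services → 0% → £0.00
AA batteries (8-pack) £12.36: all other tangible goods → 5.25% → £0.6489
Photo printing (20 prints) £9.43: personal services → 0% → £0.00
Wall clock £22.97: all other tangible goods → 5.25% → £1.205925
Basic car wash £15.98: personal services → 0% → £0.00
Key duplication £5.87: personal services → 0% → £0.00
Phone case £12.40: all other tangible goods → 5.25% → £0.651
Running shoes £146.28: clothing and footwear, buyer-exempt → 0% → £0.00
Greeting card £6.21: all other tangible goods → 5.25% → £0.326025
Garment alterations £48.69: personal services → 0% → £0.00
Subtotal = £382.97; unrounded tax = £3.6939 → £3.69; total due = £386.66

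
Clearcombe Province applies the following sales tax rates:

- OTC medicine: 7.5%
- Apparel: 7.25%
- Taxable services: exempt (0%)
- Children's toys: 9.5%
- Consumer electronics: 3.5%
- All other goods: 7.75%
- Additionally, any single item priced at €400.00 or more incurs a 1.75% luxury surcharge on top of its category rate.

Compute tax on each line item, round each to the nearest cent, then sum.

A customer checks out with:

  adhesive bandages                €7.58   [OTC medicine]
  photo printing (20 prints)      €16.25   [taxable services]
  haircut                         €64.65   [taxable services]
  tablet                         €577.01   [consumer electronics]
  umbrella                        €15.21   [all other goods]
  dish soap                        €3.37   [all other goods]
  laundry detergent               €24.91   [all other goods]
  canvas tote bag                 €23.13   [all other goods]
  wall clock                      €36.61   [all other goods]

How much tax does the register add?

€38.86

Adhesive bandages €7.58: OTC medicine → 7.5% → €0.57
Photo printing (20 prints) €16.25: taxable services → 0% → €0.00
Haircut €64.65: taxable services → 0% → €0.00
Tablet €577.01: consumer electronics → 3.5% + 1.75% surcharge = 5.25% → €30.29
Umbrella €15.21: all other goods → 7.75% → €1.18
Dish soap €3.37: all other goods → 7.75% → €0.26
Laundry detergent €24.91: all other goods → 7.75% → €1.93
Canvas tote bag €23.13: all other goods → 7.75% → €1.79
Wall clock €36.61: all other goods → 7.75% → €2.84
Total tax = €0.57 + €30.29 + €1.18 + €0.26 + €1.93 + €1.79 + €2.84 = €38.86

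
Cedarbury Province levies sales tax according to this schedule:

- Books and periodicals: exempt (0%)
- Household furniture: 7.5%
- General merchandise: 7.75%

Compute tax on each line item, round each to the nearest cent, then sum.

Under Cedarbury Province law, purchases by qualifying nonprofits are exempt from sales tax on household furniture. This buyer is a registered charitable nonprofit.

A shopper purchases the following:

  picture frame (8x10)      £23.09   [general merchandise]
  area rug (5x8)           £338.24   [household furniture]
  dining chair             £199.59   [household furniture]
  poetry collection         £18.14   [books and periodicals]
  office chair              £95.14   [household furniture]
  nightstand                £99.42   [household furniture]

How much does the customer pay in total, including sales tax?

£775.41

Picture frame (8x10) £23.09: general merchandise → 7.75% → £1.79
Area rug (5x8) £338.24: household furniture, buyer-exempt → 0% → £0.00
Dining chair £199.59: household furniture, buyer-exempt → 0% → £0.00
Poetry collection £18.14: books and periodicals → 0% → £0.00
Office chair £95.14: household furniture, buyer-exempt → 0% → £0.00
Nightstand £99.42: household furniture, buyer-exempt → 0% → £0.00
Subtotal = £773.62; tax = £1.79; total due = £775.41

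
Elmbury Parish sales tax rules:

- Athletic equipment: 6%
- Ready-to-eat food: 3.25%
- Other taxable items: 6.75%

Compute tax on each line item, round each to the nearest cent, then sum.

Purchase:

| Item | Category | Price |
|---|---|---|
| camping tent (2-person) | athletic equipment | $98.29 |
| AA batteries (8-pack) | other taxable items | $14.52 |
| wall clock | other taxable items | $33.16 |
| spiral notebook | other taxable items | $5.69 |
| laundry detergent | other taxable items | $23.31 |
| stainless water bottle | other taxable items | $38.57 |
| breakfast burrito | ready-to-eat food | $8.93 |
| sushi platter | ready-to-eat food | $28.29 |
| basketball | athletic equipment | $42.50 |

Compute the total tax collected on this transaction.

Camping tent (2-person) $98.29: athletic equipment → 6% → $5.90
AA batteries (8-pack) $14.52: other taxable items → 6.75% → $0.98
Wall clock $33.16: other taxable items → 6.75% → $2.24
Spiral notebook $5.69: other taxable items → 6.75% → $0.38
Laundry detergent $23.31: other taxable items → 6.75% → $1.57
Stainless water bottle $38.57: other taxable items → 6.75% → $2.60
Breakfast burrito $8.93: ready-to-eat food → 3.25% → $0.29
Sushi platter $28.29: ready-to-eat food → 3.25% → $0.92
Basketball $42.50: athletic equipment → 6% → $2.55
Total tax = $5.90 + $0.98 + $2.24 + $0.38 + $1.57 + $2.60 + $0.29 + $0.92 + $2.55 = $17.43

$17.43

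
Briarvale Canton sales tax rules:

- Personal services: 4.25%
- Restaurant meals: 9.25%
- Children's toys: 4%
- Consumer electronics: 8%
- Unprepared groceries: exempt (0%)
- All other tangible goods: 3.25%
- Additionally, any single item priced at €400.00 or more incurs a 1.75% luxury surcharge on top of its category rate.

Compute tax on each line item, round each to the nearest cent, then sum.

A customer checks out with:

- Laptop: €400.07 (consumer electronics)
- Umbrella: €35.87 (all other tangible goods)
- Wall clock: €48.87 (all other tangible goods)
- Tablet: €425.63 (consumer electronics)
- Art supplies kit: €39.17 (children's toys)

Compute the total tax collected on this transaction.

Laptop €400.07: consumer electronics → 8% + 1.75% surcharge = 9.75% → €39.01
Umbrella €35.87: all other tangible goods → 3.25% → €1.17
Wall clock €48.87: all other tangible goods → 3.25% → €1.59
Tablet €425.63: consumer electronics → 8% + 1.75% surcharge = 9.75% → €41.50
Art supplies kit €39.17: children's toys → 4% → €1.57
Total tax = €39.01 + €1.17 + €1.59 + €41.50 + €1.57 = €84.84

€84.84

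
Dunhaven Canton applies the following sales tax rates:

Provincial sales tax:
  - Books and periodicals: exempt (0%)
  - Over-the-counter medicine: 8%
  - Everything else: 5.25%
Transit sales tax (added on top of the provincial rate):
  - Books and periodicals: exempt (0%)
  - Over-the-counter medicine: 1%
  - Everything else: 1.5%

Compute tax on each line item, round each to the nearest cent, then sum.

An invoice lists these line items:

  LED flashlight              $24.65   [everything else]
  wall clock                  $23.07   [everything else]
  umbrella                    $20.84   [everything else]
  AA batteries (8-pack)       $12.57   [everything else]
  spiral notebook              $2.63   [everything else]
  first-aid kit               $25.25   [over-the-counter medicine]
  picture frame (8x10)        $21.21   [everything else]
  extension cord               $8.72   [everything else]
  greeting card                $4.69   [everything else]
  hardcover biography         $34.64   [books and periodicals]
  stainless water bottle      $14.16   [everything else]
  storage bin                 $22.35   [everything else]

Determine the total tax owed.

$12.74

LED flashlight $24.65: everything else → 5.25% + 1.5% transit = 6.75% → $1.66
Wall clock $23.07: everything else → 5.25% + 1.5% transit = 6.75% → $1.56
Umbrella $20.84: everything else → 5.25% + 1.5% transit = 6.75% → $1.41
AA batteries (8-pack) $12.57: everything else → 5.25% + 1.5% transit = 6.75% → $0.85
Spiral notebook $2.63: everything else → 5.25% + 1.5% transit = 6.75% → $0.18
First-aid kit $25.25: over-the-counter medicine → 8% + 1% transit = 9% → $2.27
Picture frame (8x10) $21.21: everything else → 5.25% + 1.5% transit = 6.75% → $1.43
Extension cord $8.72: everything else → 5.25% + 1.5% transit = 6.75% → $0.59
Greeting card $4.69: everything else → 5.25% + 1.5% transit = 6.75% → $0.32
Hardcover biography $34.64: books and periodicals → 0% + 0% transit = 0% → $0.00
Stainless water bottle $14.16: everything else → 5.25% + 1.5% transit = 6.75% → $0.96
Storage bin $22.35: everything else → 5.25% + 1.5% transit = 6.75% → $1.51
Total tax = $1.66 + $1.56 + $1.41 + $0.85 + $0.18 + $2.27 + $1.43 + $0.59 + $0.32 + $0.96 + $1.51 = $12.74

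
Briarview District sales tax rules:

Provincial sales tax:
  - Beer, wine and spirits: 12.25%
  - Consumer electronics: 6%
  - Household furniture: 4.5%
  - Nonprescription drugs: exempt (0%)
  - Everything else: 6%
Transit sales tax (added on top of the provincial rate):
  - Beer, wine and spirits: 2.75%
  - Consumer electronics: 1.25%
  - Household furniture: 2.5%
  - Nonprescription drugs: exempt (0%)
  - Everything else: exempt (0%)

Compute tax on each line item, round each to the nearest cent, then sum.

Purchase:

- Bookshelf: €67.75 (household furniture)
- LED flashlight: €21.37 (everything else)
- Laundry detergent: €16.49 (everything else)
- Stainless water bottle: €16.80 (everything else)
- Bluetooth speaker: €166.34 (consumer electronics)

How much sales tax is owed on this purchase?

€20.08

Bookshelf €67.75: household furniture → 4.5% + 2.5% transit = 7% → €4.74
LED flashlight €21.37: everything else → 6% + 0% transit = 6% → €1.28
Laundry detergent €16.49: everything else → 6% + 0% transit = 6% → €0.99
Stainless water bottle €16.80: everything else → 6% + 0% transit = 6% → €1.01
Bluetooth speaker €166.34: consumer electronics → 6% + 1.25% transit = 7.25% → €12.06
Total tax = €4.74 + €1.28 + €0.99 + €1.01 + €12.06 = €20.08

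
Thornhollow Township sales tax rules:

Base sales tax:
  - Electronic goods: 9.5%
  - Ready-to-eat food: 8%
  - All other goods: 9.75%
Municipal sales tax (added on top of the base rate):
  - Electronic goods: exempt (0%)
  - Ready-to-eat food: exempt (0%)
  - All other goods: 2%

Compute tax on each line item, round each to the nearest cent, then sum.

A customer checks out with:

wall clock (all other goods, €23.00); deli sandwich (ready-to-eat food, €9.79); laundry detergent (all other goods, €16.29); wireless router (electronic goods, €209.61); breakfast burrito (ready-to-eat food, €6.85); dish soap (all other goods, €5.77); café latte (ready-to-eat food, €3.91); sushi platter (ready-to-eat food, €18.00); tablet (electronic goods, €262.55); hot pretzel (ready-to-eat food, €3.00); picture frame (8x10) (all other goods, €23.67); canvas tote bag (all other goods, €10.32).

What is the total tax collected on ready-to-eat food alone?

€3.32

Deli sandwich €9.79: ready-to-eat food → 8% + 0% municipal = 8% → €0.78
Breakfast burrito €6.85: ready-to-eat food → 8% + 0% municipal = 8% → €0.55
Café latte €3.91: ready-to-eat food → 8% + 0% municipal = 8% → €0.31
Sushi platter €18.00: ready-to-eat food → 8% + 0% municipal = 8% → €1.44
Hot pretzel €3.00: ready-to-eat food → 8% + 0% municipal = 8% → €0.24
Tax on ready-to-eat food = €0.78 + €0.55 + €0.31 + €1.44 + €0.24 = €3.32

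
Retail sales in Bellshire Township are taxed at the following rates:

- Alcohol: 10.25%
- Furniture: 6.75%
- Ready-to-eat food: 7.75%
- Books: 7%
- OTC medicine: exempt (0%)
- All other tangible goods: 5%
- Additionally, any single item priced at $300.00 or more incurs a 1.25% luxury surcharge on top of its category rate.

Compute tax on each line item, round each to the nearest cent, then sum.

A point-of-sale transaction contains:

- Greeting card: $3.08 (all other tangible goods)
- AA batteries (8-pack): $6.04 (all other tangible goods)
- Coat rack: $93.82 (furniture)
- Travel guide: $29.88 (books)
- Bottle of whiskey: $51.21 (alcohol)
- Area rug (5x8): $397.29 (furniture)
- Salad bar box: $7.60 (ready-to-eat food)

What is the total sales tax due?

Greeting card $3.08: all other tangible goods → 5% → $0.15
AA batteries (8-pack) $6.04: all other tangible goods → 5% → $0.30
Coat rack $93.82: furniture → 6.75% → $6.33
Travel guide $29.88: books → 7% → $2.09
Bottle of whiskey $51.21: alcohol → 10.25% → $5.25
Area rug (5x8) $397.29: furniture → 6.75% + 1.25% surcharge = 8% → $31.78
Salad bar box $7.60: ready-to-eat food → 7.75% → $0.59
Total tax = $0.15 + $0.30 + $6.33 + $2.09 + $5.25 + $31.78 + $0.59 = $46.49

$46.49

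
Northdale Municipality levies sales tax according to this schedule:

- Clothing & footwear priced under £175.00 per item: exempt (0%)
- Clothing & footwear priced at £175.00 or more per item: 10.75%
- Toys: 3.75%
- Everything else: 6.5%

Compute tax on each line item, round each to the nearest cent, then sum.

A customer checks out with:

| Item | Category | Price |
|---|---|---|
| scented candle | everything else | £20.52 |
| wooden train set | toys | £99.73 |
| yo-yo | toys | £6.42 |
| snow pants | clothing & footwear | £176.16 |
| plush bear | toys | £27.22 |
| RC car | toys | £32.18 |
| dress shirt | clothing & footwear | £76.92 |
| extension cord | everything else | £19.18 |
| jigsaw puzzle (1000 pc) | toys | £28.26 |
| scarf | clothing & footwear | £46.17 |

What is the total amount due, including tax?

£561.55

Scented candle £20.52: everything else → 6.5% → £1.33
Wooden train set £99.73: toys → 3.75% → £3.74
Yo-yo £6.42: toys → 3.75% → £0.24
Snow pants £176.16: clothing & footwear, £175.00 or more → 10.75% → £18.94
Plush bear £27.22: toys → 3.75% → £1.02
RC car £32.18: toys → 3.75% → £1.21
Dress shirt £76.92: clothing & footwear, under £175.00 → 0% → £0.00
Extension cord £19.18: everything else → 6.5% → £1.25
Jigsaw puzzle (1000 pc) £28.26: toys → 3.75% → £1.06
Scarf £46.17: clothing & footwear, under £175.00 → 0% → £0.00
Subtotal = £532.76; tax = £28.79; total due = £561.55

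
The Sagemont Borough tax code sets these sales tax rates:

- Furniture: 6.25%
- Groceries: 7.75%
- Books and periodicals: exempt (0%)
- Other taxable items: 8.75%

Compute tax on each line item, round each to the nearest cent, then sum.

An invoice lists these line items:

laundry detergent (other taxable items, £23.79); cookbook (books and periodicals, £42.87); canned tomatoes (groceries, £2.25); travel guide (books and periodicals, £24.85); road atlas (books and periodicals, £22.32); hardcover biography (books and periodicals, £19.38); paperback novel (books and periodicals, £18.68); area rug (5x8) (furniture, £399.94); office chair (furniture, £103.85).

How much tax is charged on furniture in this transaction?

Area rug (5x8) £399.94: furniture → 6.25% → £25.00
Office chair £103.85: furniture → 6.25% → £6.49
Tax on furniture = £25.00 + £6.49 = £31.49

£31.49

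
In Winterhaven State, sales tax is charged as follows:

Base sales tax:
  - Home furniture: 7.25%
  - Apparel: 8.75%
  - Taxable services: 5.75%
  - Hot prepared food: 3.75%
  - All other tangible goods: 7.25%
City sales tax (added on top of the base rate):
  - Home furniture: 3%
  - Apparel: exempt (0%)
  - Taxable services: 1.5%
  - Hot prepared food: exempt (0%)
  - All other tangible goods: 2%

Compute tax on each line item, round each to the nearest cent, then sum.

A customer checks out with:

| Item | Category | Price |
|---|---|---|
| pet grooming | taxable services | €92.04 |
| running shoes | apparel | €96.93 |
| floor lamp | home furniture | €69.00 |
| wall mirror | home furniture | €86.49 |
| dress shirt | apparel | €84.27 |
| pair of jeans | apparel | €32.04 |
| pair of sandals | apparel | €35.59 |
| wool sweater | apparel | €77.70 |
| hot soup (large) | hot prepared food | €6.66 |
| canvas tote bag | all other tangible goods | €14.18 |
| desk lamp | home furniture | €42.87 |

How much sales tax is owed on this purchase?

Pet grooming €92.04: taxable services → 5.75% + 1.5% city = 7.25% → €6.67
Running shoes €96.93: apparel → 8.75% + 0% city = 8.75% → €8.48
Floor lamp €69.00: home furniture → 7.25% + 3% city = 10.25% → €7.07
Wall mirror €86.49: home furniture → 7.25% + 3% city = 10.25% → €8.87
Dress shirt €84.27: apparel → 8.75% + 0% city = 8.75% → €7.37
Pair of jeans €32.04: apparel → 8.75% + 0% city = 8.75% → €2.80
Pair of sandals €35.59: apparel → 8.75% + 0% city = 8.75% → €3.11
Wool sweater €77.70: apparel → 8.75% + 0% city = 8.75% → €6.80
Hot soup (large) €6.66: hot prepared food → 3.75% + 0% city = 3.75% → €0.25
Canvas tote bag €14.18: all other tangible goods → 7.25% + 2% city = 9.25% → €1.31
Desk lamp €42.87: home furniture → 7.25% + 3% city = 10.25% → €4.39
Total tax = €6.67 + €8.48 + €7.07 + €8.87 + €7.37 + €2.80 + €3.11 + €6.80 + €0.25 + €1.31 + €4.39 = €57.12

€57.12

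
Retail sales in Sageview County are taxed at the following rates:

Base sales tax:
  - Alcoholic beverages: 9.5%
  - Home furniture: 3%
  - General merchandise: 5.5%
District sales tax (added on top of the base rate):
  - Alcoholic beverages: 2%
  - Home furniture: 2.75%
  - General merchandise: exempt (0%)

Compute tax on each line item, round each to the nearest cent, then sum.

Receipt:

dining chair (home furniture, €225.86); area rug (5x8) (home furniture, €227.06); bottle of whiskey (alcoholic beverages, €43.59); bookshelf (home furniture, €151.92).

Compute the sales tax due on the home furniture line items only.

€34.79

Dining chair €225.86: home furniture → 3% + 2.75% district = 5.75% → €12.99
Area rug (5x8) €227.06: home furniture → 3% + 2.75% district = 5.75% → €13.06
Bookshelf €151.92: home furniture → 3% + 2.75% district = 5.75% → €8.74
Tax on home furniture = €12.99 + €13.06 + €8.74 = €34.79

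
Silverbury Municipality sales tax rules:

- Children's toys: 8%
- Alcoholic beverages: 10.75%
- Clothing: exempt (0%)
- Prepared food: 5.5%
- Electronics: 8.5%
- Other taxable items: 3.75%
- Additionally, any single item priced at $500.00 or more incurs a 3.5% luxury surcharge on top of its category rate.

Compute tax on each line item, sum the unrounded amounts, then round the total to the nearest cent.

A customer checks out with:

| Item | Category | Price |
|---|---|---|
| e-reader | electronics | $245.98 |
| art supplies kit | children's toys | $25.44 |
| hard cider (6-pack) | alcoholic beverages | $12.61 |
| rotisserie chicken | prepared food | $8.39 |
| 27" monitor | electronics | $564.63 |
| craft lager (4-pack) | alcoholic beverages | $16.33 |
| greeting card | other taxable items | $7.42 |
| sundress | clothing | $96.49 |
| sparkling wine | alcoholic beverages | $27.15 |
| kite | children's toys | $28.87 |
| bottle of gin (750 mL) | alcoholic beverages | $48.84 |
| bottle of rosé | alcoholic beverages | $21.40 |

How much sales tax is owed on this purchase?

$107.33

E-reader $245.98: electronics → 8.5% → $20.9083
Art supplies kit $25.44: children's toys → 8% → $2.0352
Hard cider (6-pack) $12.61: alcoholic beverages → 10.75% → $1.355575
Rotisserie chicken $8.39: prepared food → 5.5% → $0.46145
27" monitor $564.63: electronics → 8.5% + 3.5% surcharge = 12% → $67.7556
Craft lager (4-pack) $16.33: alcoholic beverages → 10.75% → $1.755475
Greeting card $7.42: other taxable items → 3.75% → $0.27825
Sundress $96.49: clothing → 0% → $0.00
Sparkling wine $27.15: alcoholic beverages → 10.75% → $2.918625
Kite $28.87: children's toys → 8% → $2.3096
Bottle of gin (750 mL) $48.84: alcoholic beverages → 10.75% → $5.2503
Bottle of rosé $21.40: alcoholic beverages → 10.75% → $2.3005
Unrounded tax sum = $107.328875 → $107.33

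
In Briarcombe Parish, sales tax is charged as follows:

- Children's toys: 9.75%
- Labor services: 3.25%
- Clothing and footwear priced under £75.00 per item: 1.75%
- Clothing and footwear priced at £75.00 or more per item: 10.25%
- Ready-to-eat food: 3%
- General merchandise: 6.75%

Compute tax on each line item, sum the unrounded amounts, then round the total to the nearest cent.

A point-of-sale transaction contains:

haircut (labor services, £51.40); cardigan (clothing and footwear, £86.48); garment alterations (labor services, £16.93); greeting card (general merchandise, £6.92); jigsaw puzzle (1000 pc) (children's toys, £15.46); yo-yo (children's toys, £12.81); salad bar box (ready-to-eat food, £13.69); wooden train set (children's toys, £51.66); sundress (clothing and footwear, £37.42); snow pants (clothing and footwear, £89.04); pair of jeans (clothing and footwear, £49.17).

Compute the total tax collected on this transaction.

Haircut £51.40: labor services → 3.25% → £1.6705
Cardigan £86.48: clothing and footwear, £75.00 or more → 10.25% → £8.8642
Garment alterations £16.93: labor services → 3.25% → £0.550225
Greeting card £6.92: general merchandise → 6.75% → £0.4671
Jigsaw puzzle (1000 pc) £15.46: children's toys → 9.75% → £1.50735
Yo-yo £12.81: children's toys → 9.75% → £1.248975
Salad bar box £13.69: ready-to-eat food → 3% → £0.4107
Wooden train set £51.66: children's toys → 9.75% → £5.03685
Sundress £37.42: clothing and footwear, under £75.00 → 1.75% → £0.65485
Snow pants £89.04: clothing and footwear, £75.00 or more → 10.25% → £9.1266
Pair of jeans £49.17: clothing and footwear, under £75.00 → 1.75% → £0.860475
Unrounded tax sum = £30.397825 → £30.40

£30.40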